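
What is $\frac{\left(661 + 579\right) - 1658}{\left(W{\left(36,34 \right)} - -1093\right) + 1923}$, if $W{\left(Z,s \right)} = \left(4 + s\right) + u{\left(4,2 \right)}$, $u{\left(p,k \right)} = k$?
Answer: $- \frac{209}{1528} \approx -0.13678$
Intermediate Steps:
$W{\left(Z,s \right)} = 6 + s$ ($W{\left(Z,s \right)} = \left(4 + s\right) + 2 = 6 + s$)
$\frac{\left(661 + 579\right) - 1658}{\left(W{\left(36,34 \right)} - -1093\right) + 1923} = \frac{\left(661 + 579\right) - 1658}{\left(\left(6 + 34\right) - -1093\right) + 1923} = \frac{1240 - 1658}{\left(40 + 1093\right) + 1923} = - \frac{418}{1133 + 1923} = - \frac{418}{3056} = \left(-418\right) \frac{1}{3056} = - \frac{209}{1528}$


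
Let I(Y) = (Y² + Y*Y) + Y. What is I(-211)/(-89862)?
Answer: -88831/89862 ≈ -0.98853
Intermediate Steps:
I(Y) = Y + 2*Y² (I(Y) = (Y² + Y²) + Y = 2*Y² + Y = Y + 2*Y²)
I(-211)/(-89862) = -211*(1 + 2*(-211))/(-89862) = -211*(1 - 422)*(-1/89862) = -211*(-421)*(-1/89862) = 88831*(-1/89862) = -88831/89862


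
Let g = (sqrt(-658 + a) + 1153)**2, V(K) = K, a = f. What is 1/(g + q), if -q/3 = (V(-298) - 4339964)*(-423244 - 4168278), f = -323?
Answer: -I/(6918*sqrt(109) + 59785224047864*I) ≈ -1.6727e-14 - 2.0207e-23*I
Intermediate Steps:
a = -323
q = -59785225376292 (q = -3*(-298 - 4339964)*(-423244 - 4168278) = -(-13020786)*(-4591522) = -3*19928408458764 = -59785225376292)
g = (1153 + 3*I*sqrt(109))**2 (g = (sqrt(-658 - 323) + 1153)**2 = (sqrt(-981) + 1153)**2 = (3*I*sqrt(109) + 1153)**2 = (1153 + 3*I*sqrt(109))**2 ≈ 1.3284e+6 + 72226.0*I)
1/(g + q) = 1/((1328428 + 6918*I*sqrt(109)) - 59785225376292) = 1/(-59785224047864 + 6918*I*sqrt(109))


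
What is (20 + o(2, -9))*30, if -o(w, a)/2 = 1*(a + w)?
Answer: 1020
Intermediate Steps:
o(w, a) = -2*a - 2*w (o(w, a) = -2*(a + w) = -2*a - 2*w)
(20 + o(2, -9))*30 = (20 + (-2*(-9) - 2*2))*30 = (20 + (18 - 4))*30 = (20 + 14)*30 = 34*30 = 1020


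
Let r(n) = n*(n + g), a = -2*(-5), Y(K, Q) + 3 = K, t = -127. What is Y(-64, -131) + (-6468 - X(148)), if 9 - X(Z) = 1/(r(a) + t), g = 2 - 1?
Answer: -111249/17 ≈ -6544.1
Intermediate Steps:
g = 1
Y(K, Q) = -3 + K
a = 10
r(n) = n*(1 + n) (r(n) = n*(n + 1) = n*(1 + n))
X(Z) = 154/17 (X(Z) = 9 - 1/(10*(1 + 10) - 127) = 9 - 1/(10*11 - 127) = 9 - 1/(110 - 127) = 9 - 1/(-17) = 9 - 1*(-1/17) = 9 + 1/17 = 154/17)
Y(-64, -131) + (-6468 - X(148)) = (-3 - 64) + (-6468 - 1*154/17) = -67 + (-6468 - 154/17) = -67 - 110110/17 = -111249/17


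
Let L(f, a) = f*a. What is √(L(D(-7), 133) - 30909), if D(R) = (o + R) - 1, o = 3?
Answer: I*√31574 ≈ 177.69*I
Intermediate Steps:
D(R) = 2 + R (D(R) = (3 + R) - 1 = 2 + R)
L(f, a) = a*f
√(L(D(-7), 133) - 30909) = √(133*(2 - 7) - 30909) = √(133*(-5) - 30909) = √(-665 - 30909) = √(-31574) = I*√31574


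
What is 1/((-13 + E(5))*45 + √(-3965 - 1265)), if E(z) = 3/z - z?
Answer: -783/618319 - I*√5230/618319 ≈ -0.0012663 - 0.00011696*I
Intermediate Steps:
E(z) = -z + 3/z
1/((-13 + E(5))*45 + √(-3965 - 1265)) = 1/((-13 + (-1*5 + 3/5))*45 + √(-3965 - 1265)) = 1/((-13 + (-5 + 3*(⅕)))*45 + √(-5230)) = 1/((-13 + (-5 + ⅗))*45 + I*√5230) = 1/((-13 - 22/5)*45 + I*√5230) = 1/(-87/5*45 + I*√5230) = 1/(-783 + I*√5230)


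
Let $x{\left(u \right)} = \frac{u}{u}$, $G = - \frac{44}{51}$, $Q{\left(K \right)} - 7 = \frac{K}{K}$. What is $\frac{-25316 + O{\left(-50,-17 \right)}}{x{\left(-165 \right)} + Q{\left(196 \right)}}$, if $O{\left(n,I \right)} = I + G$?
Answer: $- \frac{1292027}{459} \approx -2814.9$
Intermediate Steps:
$Q{\left(K \right)} = 8$ ($Q{\left(K \right)} = 7 + \frac{K}{K} = 7 + 1 = 8$)
$G = - \frac{44}{51}$ ($G = \left(-44\right) \frac{1}{51} = - \frac{44}{51} \approx -0.86275$)
$O{\left(n,I \right)} = - \frac{44}{51} + I$ ($O{\left(n,I \right)} = I - \frac{44}{51} = - \frac{44}{51} + I$)
$x{\left(u \right)} = 1$
$\frac{-25316 + O{\left(-50,-17 \right)}}{x{\left(-165 \right)} + Q{\left(196 \right)}} = \frac{-25316 - \frac{911}{51}}{1 + 8} = \frac{-25316 - \frac{911}{51}}{9} = \left(- \frac{1292027}{51}\right) \frac{1}{9} = - \frac{1292027}{459}$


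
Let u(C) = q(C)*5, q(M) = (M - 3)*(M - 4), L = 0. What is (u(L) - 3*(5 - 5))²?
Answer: 3600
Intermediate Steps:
q(M) = (-4 + M)*(-3 + M) (q(M) = (-3 + M)*(-4 + M) = (-4 + M)*(-3 + M))
u(C) = 60 - 35*C + 5*C² (u(C) = (12 + C² - 7*C)*5 = 60 - 35*C + 5*C²)
(u(L) - 3*(5 - 5))² = ((60 - 35*0 + 5*0²) - 3*(5 - 5))² = ((60 + 0 + 5*0) - 3*0)² = ((60 + 0 + 0) + 0)² = (60 + 0)² = 60² = 3600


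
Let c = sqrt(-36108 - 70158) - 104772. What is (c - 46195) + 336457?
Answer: 185490 + I*sqrt(106266) ≈ 1.8549e+5 + 325.98*I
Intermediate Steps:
c = -104772 + I*sqrt(106266) (c = sqrt(-106266) - 104772 = I*sqrt(106266) - 104772 = -104772 + I*sqrt(106266) ≈ -1.0477e+5 + 325.98*I)
(c - 46195) + 336457 = ((-104772 + I*sqrt(106266)) - 46195) + 336457 = (-150967 + I*sqrt(106266)) + 336457 = 185490 + I*sqrt(106266)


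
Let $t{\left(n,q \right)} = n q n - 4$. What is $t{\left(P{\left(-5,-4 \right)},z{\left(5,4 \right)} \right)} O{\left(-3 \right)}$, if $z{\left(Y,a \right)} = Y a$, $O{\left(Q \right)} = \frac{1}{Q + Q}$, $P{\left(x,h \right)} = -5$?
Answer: $- \frac{248}{3} \approx -82.667$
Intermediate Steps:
$O{\left(Q \right)} = \frac{1}{2 Q}$
$t{\left(n,q \right)} = -4 + q n^{2}$ ($t{\left(n,q \right)} = q n^{2} - 4 = -4 + q n^{2}$)
$t{\left(P{\left(-5,-4 \right)},z{\left(5,4 \right)} \right)} O{\left(-3 \right)} = \left(-4 + 5 \cdot 4 \left(-5\right)^{2}\right) \frac{1}{2 \left(-3\right)} = \left(-4 + 20 \cdot 25\right) \frac{1}{2} \left(- \frac{1}{3}\right) = \left(-4 + 500\right) \left(- \frac{1}{6}\right) = 496 \left(- \frac{1}{6}\right) = - \frac{248}{3}$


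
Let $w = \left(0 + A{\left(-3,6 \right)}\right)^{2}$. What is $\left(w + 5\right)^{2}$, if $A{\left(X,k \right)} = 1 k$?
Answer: $1681$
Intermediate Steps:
$A{\left(X,k \right)} = k$
$w = 36$ ($w = \left(0 + 6\right)^{2} = 6^{2} = 36$)
$\left(w + 5\right)^{2} = \left(36 + 5\right)^{2} = 41^{2} = 1681$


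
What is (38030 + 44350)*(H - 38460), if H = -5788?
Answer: -3645150240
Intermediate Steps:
(38030 + 44350)*(H - 38460) = (38030 + 44350)*(-5788 - 38460) = 82380*(-44248) = -3645150240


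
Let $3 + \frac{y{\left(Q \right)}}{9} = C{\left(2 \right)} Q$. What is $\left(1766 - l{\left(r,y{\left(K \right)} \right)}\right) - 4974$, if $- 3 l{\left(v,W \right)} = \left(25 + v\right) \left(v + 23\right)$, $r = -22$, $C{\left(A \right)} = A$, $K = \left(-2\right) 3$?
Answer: $-3207$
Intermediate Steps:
$K = -6$
$y{\left(Q \right)} = -27 + 18 Q$ ($y{\left(Q \right)} = -27 + 9 \cdot 2 Q = -27 + 18 Q$)
$l{\left(v,W \right)} = - \frac{\left(23 + v\right) \left(25 + v\right)}{3}$ ($l{\left(v,W \right)} = - \frac{\left(25 + v\right) \left(v + 23\right)}{3} = - \frac{\left(25 + v\right) \left(23 + v\right)}{3} = - \frac{\left(23 + v\right) \left(25 + v\right)}{3}$)
$\left(1766 - l{\left(r,y{\left(K \right)} \right)}\right) - 4974 = \left(1766 - \left(- \frac{575}{3} - -352 - \frac{\left(-22\right)^{2}}{3}\right)\right) - 4974 = \left(1766 - \left(- \frac{575}{3} + 352 - \frac{484}{3}\right)\right) - 4974 = \left(1766 - -1\right) - 4974 = \left(1766 + 1\right) - 4974 = 1767 - 4974 = -3207$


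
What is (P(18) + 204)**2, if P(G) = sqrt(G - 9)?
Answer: 42849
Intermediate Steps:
P(G) = sqrt(-9 + G)
(P(18) + 204)**2 = (sqrt(-9 + 18) + 204)**2 = (sqrt(9) + 204)**2 = (3 + 204)**2 = 207**2 = 42849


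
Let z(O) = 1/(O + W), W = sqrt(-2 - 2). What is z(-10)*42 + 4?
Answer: -1/26 - 21*I/26 ≈ -0.038462 - 0.80769*I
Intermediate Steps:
W = 2*I (W = sqrt(-4) = 2*I ≈ 2.0*I)
z(O) = 1/(O + 2*I)
z(-10)*42 + 4 = 42/(-10 + 2*I) + 4 = ((-10 - 2*I)/104)*42 + 4 = 21*(-10 - 2*I)/52 + 4 = 4 + 21*(-10 - 2*I)/52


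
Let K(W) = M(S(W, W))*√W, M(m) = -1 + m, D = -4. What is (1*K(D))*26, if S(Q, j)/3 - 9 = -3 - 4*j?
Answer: 3380*I ≈ 3380.0*I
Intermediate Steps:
S(Q, j) = 18 - 12*j (S(Q, j) = 27 + 3*(-3 - 4*j) = 27 + (-9 - 12*j) = 18 - 12*j)
K(W) = √W*(17 - 12*W) (K(W) = (-1 + (18 - 12*W))*√W = (17 - 12*W)*√W = √W*(17 - 12*W))
(1*K(D))*26 = (1*(√(-4)*(17 - 12*(-4))))*26 = (1*((2*I)*(17 + 48)))*26 = (1*((2*I)*65))*26 = (1*(130*I))*26 = (130*I)*26 = 3380*I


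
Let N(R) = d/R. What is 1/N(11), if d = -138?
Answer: -11/138 ≈ -0.079710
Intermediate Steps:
N(R) = -138/R
1/N(11) = 1/(-138/11) = -11/138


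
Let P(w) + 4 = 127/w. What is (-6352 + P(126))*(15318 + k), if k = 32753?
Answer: -38491843759/126 ≈ -3.0549e+8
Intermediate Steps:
P(w) = -4 + 127/w
(-6352 + P(126))*(15318 + k) = (-6352 + (-4 + 127/126))*(15318 + 32753) = (-6352 + (-4 + 127*(1/126)))*48071 = (-6352 + (-4 + 127/126))*48071 = (-6352 - 377/126)*48071 = -800729/126*48071 = -38491843759/126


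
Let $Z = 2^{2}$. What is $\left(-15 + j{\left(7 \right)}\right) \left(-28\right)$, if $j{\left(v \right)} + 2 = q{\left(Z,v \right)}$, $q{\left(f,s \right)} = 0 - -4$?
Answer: $364$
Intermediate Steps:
$Z = 4$
$q{\left(f,s \right)} = 4$ ($q{\left(f,s \right)} = 0 + 4 = 4$)
$j{\left(v \right)} = 2$ ($j{\left(v \right)} = -2 + 4 = 2$)
$\left(-15 + j{\left(7 \right)}\right) \left(-28\right) = \left(-15 + 2\right) \left(-28\right) = \left(-13\right) \left(-28\right) = 364$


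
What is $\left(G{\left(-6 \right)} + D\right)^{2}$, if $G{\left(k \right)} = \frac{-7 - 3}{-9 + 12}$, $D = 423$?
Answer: $\frac{1585081}{9} \approx 1.7612 \cdot 10^{5}$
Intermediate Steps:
$G{\left(k \right)} = - \frac{10}{3}$
$\left(G{\left(-6 \right)} + D\right)^{2} = \left(- \frac{10}{3} + 423\right)^{2} = \left(\frac{1259}{3}\right)^{2} = \frac{1585081}{9}$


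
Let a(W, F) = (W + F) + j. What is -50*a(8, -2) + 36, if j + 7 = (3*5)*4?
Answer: -2914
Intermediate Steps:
j = 53 (j = -7 + (3*5)*4 = -7 + 15*4 = -7 + 60 = 53)
a(W, F) = 53 + F + W (a(W, F) = (W + F) + 53 = (F + W) + 53 = 53 + F + W)
-50*a(8, -2) + 36 = -50*(53 - 2 + 8) + 36 = -50*59 + 36 = -2950 + 36 = -2914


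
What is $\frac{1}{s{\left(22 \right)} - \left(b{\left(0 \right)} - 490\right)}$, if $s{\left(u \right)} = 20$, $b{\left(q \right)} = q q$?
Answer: $\frac{1}{510} \approx 0.0019608$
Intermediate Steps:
$b{\left(q \right)} = q^{2}$
$\frac{1}{s{\left(22 \right)} - \left(b{\left(0 \right)} - 490\right)} = \frac{1}{20 - \left(0^{2} - 490\right)} = \frac{1}{20 - \left(0 - 490\right)} = \frac{1}{20 - -490} = \frac{1}{20 + 490} = \frac{1}{510}$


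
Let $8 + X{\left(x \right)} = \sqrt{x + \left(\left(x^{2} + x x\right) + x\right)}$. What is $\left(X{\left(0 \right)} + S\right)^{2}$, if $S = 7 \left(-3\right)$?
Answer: $841$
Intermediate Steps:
$S = -21$
$X{\left(x \right)} = -8 + \sqrt{2 x + 2 x^{2}}$ ($X{\left(x \right)} = -8 + \sqrt{x + \left(\left(x^{2} + x x\right) + x\right)} = -8 + \sqrt{x + \left(\left(x^{2} + x^{2}\right) + x\right)} = -8 + \sqrt{x + \left(2 x^{2} + x\right)} = -8 + \sqrt{x + \left(x + 2 x^{2}\right)} = -8 + \sqrt{2 x + 2 x^{2}}$)
$\left(X{\left(0 \right)} + S\right)^{2} = \left(\left(-8 + \sqrt{2} \sqrt{0 \left(1 + 0\right)}\right) - 21\right)^{2} = \left(\left(-8 + \sqrt{2} \sqrt{0 \cdot 1}\right) - 21\right)^{2} = \left(\left(-8 + \sqrt{2} \sqrt{0}\right) - 21\right)^{2} = \left(\left(-8 + \sqrt{2} \cdot 0\right) - 21\right)^{2} = \left(\left(-8 + 0\right) - 21\right)^{2} = \left(-8 - 21\right)^{2} = \left(-29\right)^{2} = 841$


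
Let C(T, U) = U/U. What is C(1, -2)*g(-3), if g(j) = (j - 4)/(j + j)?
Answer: 7/6 ≈ 1.1667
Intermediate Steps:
g(j) = (-4 + j)/(2*j) (g(j) = (-4 + j)/((2*j)) = (-4 + j)*(1/(2*j)) = (-4 + j)/(2*j))
C(T, U) = 1
C(1, -2)*g(-3) = 1*((½)*(-4 - 3)/(-3)) = 1*((½)*(-⅓)*(-7)) = 1*(7/6) = 7/6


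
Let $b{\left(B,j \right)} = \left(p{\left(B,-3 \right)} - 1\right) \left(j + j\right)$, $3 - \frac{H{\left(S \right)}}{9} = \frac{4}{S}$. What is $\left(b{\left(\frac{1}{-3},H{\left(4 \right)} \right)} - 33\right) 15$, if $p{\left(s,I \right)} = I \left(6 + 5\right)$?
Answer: $-18855$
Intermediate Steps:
$H{\left(S \right)} = 27 - \frac{36}{S}$ ($H{\left(S \right)} = 27 - 9 \frac{4}{S} = 27 - \frac{36}{S}$)
$p{\left(s,I \right)} = 11 I$ ($p{\left(s,I \right)} = I 11 = 11 I$)
$b{\left(B,j \right)} = - 68 j$ ($b{\left(B,j \right)} = \left(11 \left(-3\right) - 1\right) \left(j + j\right) = \left(-33 - 1\right) 2 j = - 34 \cdot 2 j = - 68 j$)
$\left(b{\left(\frac{1}{-3},H{\left(4 \right)} \right)} - 33\right) 15 = \left(- 68 \left(27 - \frac{36}{4}\right) - 33\right) 15 = \left(- 68 \left(27 - 9\right) - 33\right) 15 = \left(\left(-68\right) 18 - 33\right) 15 = \left(-1224 - 33\right) 15 = \left(-1257\right) 15 = -18855$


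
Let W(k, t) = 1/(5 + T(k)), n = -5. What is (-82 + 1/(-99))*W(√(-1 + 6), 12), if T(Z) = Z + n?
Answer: -8119*√5/495 ≈ -36.676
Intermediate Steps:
T(Z) = -5 + Z (T(Z) = Z - 5 = -5 + Z)
W(k, t) = 1/k (W(k, t) = 1/(5 + (-5 + k)) = 1/k)
(-82 + 1/(-99))*W(√(-1 + 6), 12) = (-82 + 1/(-99))/(√(-1 + 6)) = (-82 - 1/99)/(√5) = -8119*√5/495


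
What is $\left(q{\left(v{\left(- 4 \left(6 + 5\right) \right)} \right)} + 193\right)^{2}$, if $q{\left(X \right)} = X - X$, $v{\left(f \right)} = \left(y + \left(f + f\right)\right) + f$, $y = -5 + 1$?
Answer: $37249$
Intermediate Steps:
$y = -4$
$v{\left(f \right)} = -4 + 3 f$ ($v{\left(f \right)} = \left(-4 + \left(f + f\right)\right) + f = \left(-4 + 2 f\right) + f = -4 + 3 f$)
$q{\left(X \right)} = 0$
$\left(q{\left(v{\left(- 4 \left(6 + 5\right) \right)} \right)} + 193\right)^{2} = \left(0 + 193\right)^{2} = 193^{2} = 37249$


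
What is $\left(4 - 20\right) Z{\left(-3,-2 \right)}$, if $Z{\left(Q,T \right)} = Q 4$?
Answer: $192$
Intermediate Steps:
$Z{\left(Q,T \right)} = 4 Q$
$\left(4 - 20\right) Z{\left(-3,-2 \right)} = \left(4 - 20\right) 4 \left(-3\right) = \left(-16\right) \left(-12\right) = 192$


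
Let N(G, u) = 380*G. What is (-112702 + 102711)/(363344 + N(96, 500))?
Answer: -9991/399824 ≈ -0.024989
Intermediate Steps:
(-112702 + 102711)/(363344 + N(96, 500)) = (-112702 + 102711)/(363344 + 380*96) = -9991/(363344 + 36480) = -9991/399824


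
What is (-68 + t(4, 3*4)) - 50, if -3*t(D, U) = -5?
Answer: -349/3 ≈ -116.33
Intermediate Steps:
t(D, U) = 5/3 (t(D, U) = -1/3*(-5) = 5/3)
(-68 + t(4, 3*4)) - 50 = (-68 + 5/3) - 50 = -199/3 - 50 = -349/3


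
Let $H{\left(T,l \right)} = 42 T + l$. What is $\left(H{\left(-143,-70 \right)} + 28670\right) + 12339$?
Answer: $34933$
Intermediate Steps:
$H{\left(T,l \right)} = l + 42 T$
$\left(H{\left(-143,-70 \right)} + 28670\right) + 12339 = \left(\left(-70 + 42 \left(-143\right)\right) + 28670\right) + 12339 = \left(\left(-70 - 6006\right) + 28670\right) + 12339 = \left(-6076 + 28670\right) + 12339 = 22594 + 12339 = 34933$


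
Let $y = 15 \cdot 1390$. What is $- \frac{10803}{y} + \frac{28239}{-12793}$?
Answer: $- \frac{242328643}{88911350} \approx -2.7255$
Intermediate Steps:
$y = 20850$
$- \frac{10803}{y} + \frac{28239}{-12793} = - \frac{10803}{20850} + \frac{28239}{-12793} = \left(-10803\right) \frac{1}{20850} + 28239 \left(- \frac{1}{12793}\right) = - \frac{3601}{6950} - \frac{28239}{12793} = - \frac{242328643}{88911350}$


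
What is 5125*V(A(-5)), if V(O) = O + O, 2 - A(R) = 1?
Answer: 10250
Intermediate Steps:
A(R) = 1 (A(R) = 2 - 1*1 = 2 - 1 = 1)
V(O) = 2*O
5125*V(A(-5)) = 5125*(2*1) = 5125*2 = 10250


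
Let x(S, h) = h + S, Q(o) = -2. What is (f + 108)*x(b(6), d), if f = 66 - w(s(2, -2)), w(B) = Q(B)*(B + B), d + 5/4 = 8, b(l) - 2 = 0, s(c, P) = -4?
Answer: 2765/2 ≈ 1382.5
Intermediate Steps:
b(l) = 2 (b(l) = 2 + 0 = 2)
d = 27/4 (d = -5/4 + 8 = 27/4 ≈ 6.7500)
w(B) = -4*B (w(B) = -2*(B + B) = -4*B)
x(S, h) = S + h
f = 50 (f = 66 - (-4)*(-4) = 66 - 1*16 = 66 - 16 = 50)
(f + 108)*x(b(6), d) = (50 + 108)*(2 + 27/4) = 158*(35/4) = 2765/2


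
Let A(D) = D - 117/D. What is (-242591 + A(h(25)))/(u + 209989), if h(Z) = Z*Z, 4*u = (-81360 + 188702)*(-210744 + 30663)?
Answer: 302457734/6040442108125 ≈ 5.0072e-5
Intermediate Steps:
u = -9665127351/2 (u = ((-81360 + 188702)*(-210744 + 30663))/4 = (107342*(-180081))/4 = (¼)*(-19330254702) = -9665127351/2 ≈ -4.8326e+9)
h(Z) = Z²
(-242591 + A(h(25)))/(u + 209989) = (-242591 + (25² - 117/(25²)))/(-9665127351/2 + 209989) = (-242591 + (625 - 117/625))/(-9664707373/2) = (-242591 + (625 - 117*1/625))*(-2/9664707373) = (-242591 + (625 - 117/625))*(-2/9664707373) = (-242591 + 390508/625)*(-2/9664707373) = -151228867/625*(-2/9664707373) = 302457734/6040442108125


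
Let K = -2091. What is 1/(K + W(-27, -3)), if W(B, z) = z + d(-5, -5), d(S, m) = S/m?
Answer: -1/2093 ≈ -0.00047778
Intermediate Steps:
W(B, z) = 1 + z (W(B, z) = z - 5/(-5) = z - 5*(-⅕) = z + 1 = 1 + z)
1/(K + W(-27, -3)) = 1/(-2091 + (1 - 3)) = 1/(-2091 - 2) = 1/(-2093) = -1/2093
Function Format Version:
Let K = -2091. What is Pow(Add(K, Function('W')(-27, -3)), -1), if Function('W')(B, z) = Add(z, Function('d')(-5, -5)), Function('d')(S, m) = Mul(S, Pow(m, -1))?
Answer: Rational(-1, 2093) ≈ -0.00047778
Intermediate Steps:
Function('W')(B, z) = Add(1, z) (Function('W')(B, z) = Add(z, Mul(-5, Pow(-5, -1))) = Add(z, Mul(-5, Rational(-1, 5))) = Add(z, 1) = Add(1, z))
Pow(Add(K, Function('W')(-27, -3)), -1) = Pow(Add(-2091, Add(1, -3)), -1) = Pow(Add(-2091, -2), -1) = Pow(-2093, -1) = Rational(-1, 2093)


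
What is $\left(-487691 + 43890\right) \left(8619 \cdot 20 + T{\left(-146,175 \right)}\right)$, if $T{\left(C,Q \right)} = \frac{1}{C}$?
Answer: $- \frac{11169352347679}{146} \approx -7.6502 \cdot 10^{10}$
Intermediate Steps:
$\left(-487691 + 43890\right) \left(8619 \cdot 20 + T{\left(-146,175 \right)}\right) = \left(-487691 + 43890\right) \left(8619 \cdot 20 + \frac{1}{-146}\right) = - 443801 \left(172380 - \frac{1}{146}\right) = \left(-443801\right) \frac{25167479}{146} = - \frac{11169352347679}{146}$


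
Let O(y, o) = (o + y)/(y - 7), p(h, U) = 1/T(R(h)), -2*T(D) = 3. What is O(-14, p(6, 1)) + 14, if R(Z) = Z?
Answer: 926/63 ≈ 14.698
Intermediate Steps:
T(D) = -3/2 (T(D) = -½*3 = -3/2)
p(h, U) = -⅔ (p(h, U) = 1/(-3/2) = -⅔)
O(y, o) = (o + y)/(-7 + y)
O(-14, p(6, 1)) + 14 = (-⅔ - 14)/(-7 - 14) + 14 = -44/3/(-21) + 14 = -1/21*(-44/3) + 14 = 44/63 + 14 = 926/63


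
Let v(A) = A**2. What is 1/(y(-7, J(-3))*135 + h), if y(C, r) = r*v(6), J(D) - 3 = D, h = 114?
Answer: 1/114 ≈ 0.0087719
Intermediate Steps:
J(D) = 3 + D
y(C, r) = 36*r (y(C, r) = r*6**2 = r*36 = 36*r)
1/(y(-7, J(-3))*135 + h) = 1/((36*(3 - 3))*135 + 114) = 1/((36*0)*135 + 114) = 1/(0*135 + 114) = 1/(0 + 114) = 1/114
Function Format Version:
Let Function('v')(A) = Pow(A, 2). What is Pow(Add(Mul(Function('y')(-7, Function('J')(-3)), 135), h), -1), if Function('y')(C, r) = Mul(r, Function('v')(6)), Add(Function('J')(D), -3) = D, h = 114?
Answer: Rational(1, 114) ≈ 0.0087719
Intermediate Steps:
Function('J')(D) = Add(3, D)
Function('y')(C, r) = Mul(36, r) (Function('y')(C, r) = Mul(r, Pow(6, 2)) = Mul(r, 36) = Mul(36, r))
Pow(Add(Mul(Function('y')(-7, Function('J')(-3)), 135), h), -1) = Pow(Add(Mul(Mul(36, Add(3, -3)), 135), 114), -1) = Pow(Add(Mul(Mul(36, 0), 135), 114), -1) = Pow(Add(Mul(0, 135), 114), -1) = Pow(Add(0, 114), -1) = Pow(114, -1) = Rational(1, 114)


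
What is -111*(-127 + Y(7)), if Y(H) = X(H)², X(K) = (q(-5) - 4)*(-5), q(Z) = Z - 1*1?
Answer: -263403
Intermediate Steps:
q(Z) = -1 + Z (q(Z) = Z - 1 = -1 + Z)
X(K) = 50 (X(K) = ((-1 - 5) - 4)*(-5) = (-6 - 4)*(-5) = -10*(-5) = 50)
Y(H) = 2500 (Y(H) = 50² = 2500)
-111*(-127 + Y(7)) = -111*(-127 + 2500) = -111*2373 = -263403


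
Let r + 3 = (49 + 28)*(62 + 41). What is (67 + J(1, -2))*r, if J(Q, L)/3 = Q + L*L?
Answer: 650096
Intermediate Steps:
J(Q, L) = 3*Q + 3*L² (J(Q, L) = 3*(Q + L*L) = 3*(Q + L²) = 3*Q + 3*L²)
r = 7928 (r = -3 + (49 + 28)*(62 + 41) = -3 + 77*103 = -3 + 7931 = 7928)
(67 + J(1, -2))*r = (67 + (3*1 + 3*(-2)²))*7928 = (67 + (3 + 3*4))*7928 = (67 + (3 + 12))*7928 = (67 + 15)*7928 = 82*7928 = 650096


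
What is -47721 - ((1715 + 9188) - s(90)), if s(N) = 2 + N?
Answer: -58532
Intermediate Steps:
-47721 - ((1715 + 9188) - s(90)) = -47721 - ((1715 + 9188) - (2 + 90)) = -47721 - (10903 - 1*92) = -47721 - (10903 - 92) = -47721 - 1*10811 = -47721 - 10811 = -58532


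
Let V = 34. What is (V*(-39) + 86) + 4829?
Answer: 3589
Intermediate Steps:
(V*(-39) + 86) + 4829 = (34*(-39) + 86) + 4829 = (-1326 + 86) + 4829 = -1240 + 4829 = 3589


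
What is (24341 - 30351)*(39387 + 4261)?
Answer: -262324480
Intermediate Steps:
(24341 - 30351)*(39387 + 4261) = -6010*43648 = -262324480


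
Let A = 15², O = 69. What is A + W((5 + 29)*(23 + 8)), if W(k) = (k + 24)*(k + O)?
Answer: 1210819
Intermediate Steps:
W(k) = (24 + k)*(69 + k) (W(k) = (k + 24)*(k + 69) = (24 + k)*(69 + k))
A = 225
A + W((5 + 29)*(23 + 8)) = 225 + (1656 + ((5 + 29)*(23 + 8))² + 93*((5 + 29)*(23 + 8))) = 225 + (1656 + (34*31)² + 93*(34*31)) = 225 + (1656 + 1054² + 93*1054) = 225 + (1656 + 1110916 + 98022) = 225 + 1210594 = 1210819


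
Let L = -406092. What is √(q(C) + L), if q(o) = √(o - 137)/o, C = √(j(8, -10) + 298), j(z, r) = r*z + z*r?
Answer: √(-7733616048 + 138*√138*√(-137 + √138))/138 ≈ 0.0007475 + 637.25*I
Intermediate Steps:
j(z, r) = 2*r*z (j(z, r) = r*z + r*z = 2*r*z)
C = √138 (C = √(2*(-10)*8 + 298) = √(-160 + 298) = √138 ≈ 11.747)
q(o) = √(-137 + o)/o
√(q(C) + L) = √(√(-137 + √138)/(√138) - 406092) = √((√138/138)*√(-137 + √138) - 406092) = √(√138*√(-137 + √138)/138 - 406092) = √(-406092 + √138*√(-137 + √138)/138)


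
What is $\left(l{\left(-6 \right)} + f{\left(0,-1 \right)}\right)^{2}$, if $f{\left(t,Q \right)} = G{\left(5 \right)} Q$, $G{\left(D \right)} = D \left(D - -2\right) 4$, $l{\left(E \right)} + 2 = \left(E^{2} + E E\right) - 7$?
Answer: $5929$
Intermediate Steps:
$l{\left(E \right)} = -9 + 2 E^{2}$ ($l{\left(E \right)} = -2 - \left(7 - E^{2} - E E\right) = -2 + \left(\left(E^{2} + E^{2}\right) - 7\right) = -2 + \left(2 E^{2} - 7\right) = -2 + \left(-7 + 2 E^{2}\right) = -9 + 2 E^{2}$)
$G{\left(D \right)} = 4 D \left(2 + D\right)$ ($G{\left(D \right)} = D \left(D + 2\right) 4 = D \left(2 + D\right) 4 = 4 D \left(2 + D\right)$)
$f{\left(t,Q \right)} = 140 Q$ ($f{\left(t,Q \right)} = 4 \cdot 5 \left(2 + 5\right) Q = 4 \cdot 5 \cdot 7 Q = 140 Q$)
$\left(l{\left(-6 \right)} + f{\left(0,-1 \right)}\right)^{2} = \left(\left(-9 + 2 \left(-6\right)^{2}\right) + 140 \left(-1\right)\right)^{2} = \left(\left(-9 + 2 \cdot 36\right) - 140\right)^{2} = \left(\left(-9 + 72\right) - 140\right)^{2} = \left(63 - 140\right)^{2} = \left(-77\right)^{2} = 5929$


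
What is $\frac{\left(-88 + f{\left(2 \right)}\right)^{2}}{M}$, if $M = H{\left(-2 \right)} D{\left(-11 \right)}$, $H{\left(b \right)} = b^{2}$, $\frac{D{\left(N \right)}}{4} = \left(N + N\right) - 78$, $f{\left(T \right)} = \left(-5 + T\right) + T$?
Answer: $- \frac{7921}{1600} \approx -4.9506$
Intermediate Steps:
$f{\left(T \right)} = -5 + 2 T$
$D{\left(N \right)} = -312 + 8 N$ ($D{\left(N \right)} = 4 \left(\left(N + N\right) - 78\right) = 4 \left(2 N - 78\right) = 4 \left(-78 + 2 N\right) = -312 + 8 N$)
$M = -1600$ ($M = \left(-2\right)^{2} \left(-312 + 8 \left(-11\right)\right) = 4 \left(-312 - 88\right) = 4 \left(-400\right) = -1600$)
$\frac{\left(-88 + f{\left(2 \right)}\right)^{2}}{M} = \frac{\left(-88 + \left(-5 + 2 \cdot 2\right)\right)^{2}}{-1600} = \left(-88 + \left(-5 + 4\right)\right)^{2} \left(- \frac{1}{1600}\right) = \left(-88 - 1\right)^{2} \left(- \frac{1}{1600}\right) = \left(-89\right)^{2} \left(- \frac{1}{1600}\right) = 7921 \left(- \frac{1}{1600}\right) = - \frac{7921}{1600}$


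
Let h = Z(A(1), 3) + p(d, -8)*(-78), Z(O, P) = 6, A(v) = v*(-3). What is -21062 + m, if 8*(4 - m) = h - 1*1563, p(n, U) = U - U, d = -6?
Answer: -166907/8 ≈ -20863.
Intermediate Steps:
p(n, U) = 0
A(v) = -3*v
h = 6 (h = 6 + 0*(-78) = 6 + 0 = 6)
m = 1589/8 (m = 4 - (6 - 1*1563)/8 = 4 - (6 - 1563)/8 = 4 - ⅛*(-1557) = 4 + 1557/8 = 1589/8 ≈ 198.63)
-21062 + m = -21062 + 1589/8 = -166907/8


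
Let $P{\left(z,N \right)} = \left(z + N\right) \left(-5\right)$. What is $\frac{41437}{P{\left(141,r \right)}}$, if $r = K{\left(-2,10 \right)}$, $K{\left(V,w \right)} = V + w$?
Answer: $- \frac{41437}{745} \approx -55.62$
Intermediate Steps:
$r = 8$ ($r = -2 + 10 = 8$)
$P{\left(z,N \right)} = - 5 N - 5 z$ ($P{\left(z,N \right)} = \left(N + z\right) \left(-5\right) = - 5 N - 5 z$)
$\frac{41437}{P{\left(141,r \right)}} = \frac{41437}{\left(-5\right) 8 - 705} = \frac{41437}{-40 - 705} = \frac{41437}{-745} = 41437 \left(- \frac{1}{745}\right) = - \frac{41437}{745}$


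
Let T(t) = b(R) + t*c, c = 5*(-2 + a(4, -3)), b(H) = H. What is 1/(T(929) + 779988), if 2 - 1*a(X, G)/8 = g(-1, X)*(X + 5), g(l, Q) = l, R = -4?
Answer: 1/1179454 ≈ 8.4785e-7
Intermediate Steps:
a(X, G) = 56 + 8*X (a(X, G) = 16 - (-8)*(X + 5) = 16 - (-8)*(5 + X) = 16 - 8*(-5 - X) = 16 + (40 + 8*X) = 56 + 8*X)
c = 430 (c = 5*(-2 + (56 + 8*4)) = 5*(-2 + (56 + 32)) = 5*(-2 + 88) = 5*86 = 430)
T(t) = -4 + 430*t (T(t) = -4 + t*430 = -4 + 430*t)
1/(T(929) + 779988) = 1/((-4 + 430*929) + 779988) = 1/((-4 + 399470) + 779988) = 1/(399466 + 779988) = 1/1179454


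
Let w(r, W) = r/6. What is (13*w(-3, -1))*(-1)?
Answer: 13/2 ≈ 6.5000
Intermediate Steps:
w(r, W) = r/6 (w(r, W) = r*(⅙) = r/6)
(13*w(-3, -1))*(-1) = (13*((⅙)*(-3)))*(-1) = (13*(-½))*(-1) = -13/2*(-1) = 13/2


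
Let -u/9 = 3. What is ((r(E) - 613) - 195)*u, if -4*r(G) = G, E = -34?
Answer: 43173/2 ≈ 21587.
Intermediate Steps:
r(G) = -G/4
u = -27 (u = -9*3 = -27)
((r(E) - 613) - 195)*u = ((-¼*(-34) - 613) - 195)*(-27) = ((17/2 - 613) - 195)*(-27) = (-1209/2 - 195)*(-27) = -1599/2*(-27) = 43173/2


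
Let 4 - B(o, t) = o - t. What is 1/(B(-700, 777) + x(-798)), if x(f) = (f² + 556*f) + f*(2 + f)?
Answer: 1/829805 ≈ 1.2051e-6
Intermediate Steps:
B(o, t) = 4 + t - o (B(o, t) = 4 - (o - t) = 4 + (t - o) = 4 + t - o)
x(f) = f² + 556*f + f*(2 + f)
1/(B(-700, 777) + x(-798)) = 1/((4 + 777 - 1*(-700)) + 2*(-798)*(279 - 798)) = 1/((4 + 777 + 700) + 2*(-798)*(-519)) = 1/(1481 + 828324) = 1/829805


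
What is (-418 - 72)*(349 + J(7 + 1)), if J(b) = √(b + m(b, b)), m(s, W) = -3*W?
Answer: -171010 - 1960*I ≈ -1.7101e+5 - 1960.0*I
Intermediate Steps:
J(b) = √2*√(-b) (J(b) = √(b - 3*b) = √(-2*b) = √2*√(-b))
(-418 - 72)*(349 + J(7 + 1)) = (-418 - 72)*(349 + √2*√(-(7 + 1))) = -490*(349 + √2*√(-1*8)) = -490*(349 + √2*√(-8)) = -490*(349 + √2*(2*I*√2)) = -490*(349 + 4*I) = -171010 - 1960*I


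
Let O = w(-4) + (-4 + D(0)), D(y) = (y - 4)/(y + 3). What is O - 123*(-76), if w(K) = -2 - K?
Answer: 28034/3 ≈ 9344.7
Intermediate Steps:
D(y) = (-4 + y)/(3 + y)
O = -10/3 (O = (-2 - 1*(-4)) + (-4 + (-4 + 0)/(3 + 0)) = (-2 + 4) + (-4 - 4/3) = 2 + (-4 + (1/3)*(-4)) = 2 + (-4 - 4/3) = 2 - 16/3 = -10/3 ≈ -3.3333)
O - 123*(-76) = -10/3 - 123*(-76) = -10/3 + 9348 = 28034/3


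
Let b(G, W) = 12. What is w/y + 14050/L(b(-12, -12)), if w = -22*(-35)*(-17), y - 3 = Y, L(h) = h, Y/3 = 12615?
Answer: 7383435/6308 ≈ 1170.5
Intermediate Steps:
Y = 37845 (Y = 3*12615 = 37845)
y = 37848 (y = 3 + 37845 = 37848)
w = -13090 (w = 770*(-17) = -13090)
w/y + 14050/L(b(-12, -12)) = -13090/37848 + 14050/12 = -13090*1/37848 + 14050*(1/12) = -6545/18924 + 7025/6 = 7383435/6308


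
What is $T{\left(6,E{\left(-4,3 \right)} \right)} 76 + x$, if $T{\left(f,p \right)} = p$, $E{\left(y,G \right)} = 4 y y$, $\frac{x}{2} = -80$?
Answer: $4704$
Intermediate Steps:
$x = -160$ ($x = 2 \left(-80\right) = -160$)
$E{\left(y,G \right)} = 4 y^{2}$
$T{\left(6,E{\left(-4,3 \right)} \right)} 76 + x = 4 \left(-4\right)^{2} \cdot 76 - 160 = 4 \cdot 16 \cdot 76 - 160 = 64 \cdot 76 - 160 = 4864 - 160 = 4704$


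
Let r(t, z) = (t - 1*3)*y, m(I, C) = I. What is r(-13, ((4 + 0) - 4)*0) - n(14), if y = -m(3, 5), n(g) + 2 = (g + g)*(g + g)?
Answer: -734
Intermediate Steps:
n(g) = -2 + 4*g² (n(g) = -2 + (g + g)*(g + g) = -2 + (2*g)*(2*g) = -2 + 4*g²)
y = -3 (y = -1*3 = -3)
r(t, z) = 9 - 3*t (r(t, z) = (t - 1*3)*(-3) = (t - 3)*(-3) = (-3 + t)*(-3) = 9 - 3*t)
r(-13, ((4 + 0) - 4)*0) - n(14) = (9 - 3*(-13)) - (-2 + 4*14²) = (9 + 39) - (-2 + 4*196) = 48 - (-2 + 784) = 48 - 1*782 = 48 - 782 = -734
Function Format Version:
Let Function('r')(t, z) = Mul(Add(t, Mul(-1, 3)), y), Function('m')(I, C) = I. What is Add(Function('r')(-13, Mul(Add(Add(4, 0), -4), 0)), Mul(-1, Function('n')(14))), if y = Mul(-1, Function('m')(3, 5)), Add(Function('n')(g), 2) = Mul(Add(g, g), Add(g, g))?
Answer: -734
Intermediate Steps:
Function('n')(g) = Add(-2, Mul(4, Pow(g, 2))) (Function('n')(g) = Add(-2, Mul(Add(g, g), Add(g, g))) = Add(-2, Mul(Mul(2, g), Mul(2, g))) = Add(-2, Mul(4, Pow(g, 2))))
y = -3 (y = Mul(-1, 3) = -3)
Function('r')(t, z) = Add(9, Mul(-3, t)) (Function('r')(t, z) = Mul(Add(t, Mul(-1, 3)), -3) = Mul(Add(t, -3), -3) = Mul(Add(-3, t), -3) = Add(9, Mul(-3, t)))
Add(Function('r')(-13, Mul(Add(Add(4, 0), -4), 0)), Mul(-1, Function('n')(14))) = Add(Add(9, Mul(-3, -13)), Mul(-1, Add(-2, Mul(4, Pow(14, 2))))) = Add(Add(9, 39), Mul(-1, Add(-2, Mul(4, 196)))) = Add(48, Mul(-1, Add(-2, 784))) = Add(48, Mul(-1, 782)) = Add(48, -782) = -734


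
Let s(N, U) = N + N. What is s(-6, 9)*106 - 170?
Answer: -1442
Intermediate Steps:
s(N, U) = 2*N
s(-6, 9)*106 - 170 = (2*(-6))*106 - 170 = -12*106 - 170 = -1272 - 170 = -1442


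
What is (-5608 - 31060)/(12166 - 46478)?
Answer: 9167/8578 ≈ 1.0687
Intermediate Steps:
(-5608 - 31060)/(12166 - 46478) = -36668/(-34312) = -36668*(-1/34312) = 9167/8578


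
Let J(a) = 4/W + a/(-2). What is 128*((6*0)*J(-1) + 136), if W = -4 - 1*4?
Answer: 17408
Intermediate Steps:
W = -8 (W = -4 - 4 = -8)
J(a) = -½ - a/2 (J(a) = 4/(-8) + a/(-2) = 4*(-⅛) + a*(-½) = -½ - a/2)
128*((6*0)*J(-1) + 136) = 128*((6*0)*(-½ - ½*(-1)) + 136) = 128*(0*(-½ + ½) + 136) = 128*(0*0 + 136) = 128*(0 + 136) = 128*136 = 17408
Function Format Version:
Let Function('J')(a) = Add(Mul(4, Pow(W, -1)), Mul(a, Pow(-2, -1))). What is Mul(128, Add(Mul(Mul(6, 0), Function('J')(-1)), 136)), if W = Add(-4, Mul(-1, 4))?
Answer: 17408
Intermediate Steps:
W = -8 (W = Add(-4, -4) = -8)
Function('J')(a) = Add(Rational(-1, 2), Mul(Rational(-1, 2), a)) (Function('J')(a) = Add(Mul(4, Pow(-8, -1)), Mul(a, Pow(-2, -1))) = Add(Mul(4, Rational(-1, 8)), Mul(a, Rational(-1, 2))) = Add(Rational(-1, 2), Mul(Rational(-1, 2), a)))
Mul(128, Add(Mul(Mul(6, 0), Function('J')(-1)), 136)) = Mul(128, Add(Mul(Mul(6, 0), Add(Rational(-1, 2), Mul(Rational(-1, 2), -1))), 136)) = Mul(128, Add(Mul(0, Add(Rational(-1, 2), Rational(1, 2))), 136)) = Mul(128, Add(Mul(0, 0), 136)) = Mul(128, Add(0, 136)) = Mul(128, 136) = 17408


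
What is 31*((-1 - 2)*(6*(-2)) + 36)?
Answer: 2232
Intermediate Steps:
31*((-1 - 2)*(6*(-2)) + 36) = 31*(-3*(-12) + 36) = 31*(36 + 36) = 31*72 = 2232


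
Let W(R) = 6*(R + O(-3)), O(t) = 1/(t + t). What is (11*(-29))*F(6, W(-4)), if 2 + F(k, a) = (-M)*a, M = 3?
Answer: -23287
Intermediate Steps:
O(t) = 1/(2*t)
W(R) = -1 + 6*R (W(R) = 6*(R + (1/2)/(-3)) = 6*(R + (1/2)*(-1/3)) = 6*(R - 1/6) = 6*(-1/6 + R) = -1 + 6*R)
F(k, a) = -2 - 3*a (F(k, a) = -2 + (-1*3)*a = -2 - 3*a)
(11*(-29))*F(6, W(-4)) = (11*(-29))*(-2 - 3*(-1 + 6*(-4))) = -319*(-2 - 3*(-1 - 24)) = -319*(-2 - 3*(-25)) = -319*(-2 + 75) = -319*73 = -23287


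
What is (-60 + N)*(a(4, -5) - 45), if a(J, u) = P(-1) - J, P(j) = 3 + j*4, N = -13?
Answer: 3650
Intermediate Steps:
P(j) = 3 + 4*j
a(J, u) = -1 - J (a(J, u) = (3 + 4*(-1)) - J = (3 - 4) - J = -1 - J)
(-60 + N)*(a(4, -5) - 45) = (-60 - 13)*((-1 - 1*4) - 45) = -73*((-1 - 4) - 45) = -73*(-5 - 45) = -73*(-50) = 3650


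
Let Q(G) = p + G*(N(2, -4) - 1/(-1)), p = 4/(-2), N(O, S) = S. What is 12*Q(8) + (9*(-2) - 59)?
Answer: -389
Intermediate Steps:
p = -2 (p = 4*(-1/2) = -2)
Q(G) = -2 - 3*G (Q(G) = -2 + G*(-4 - 1/(-1)) = -2 + G*(-4 - 1*(-1)) = -2 + G*(-4 + 1) = -2 + G*(-3) = -2 - 3*G)
12*Q(8) + (9*(-2) - 59) = 12*(-2 - 3*8) + (9*(-2) - 59) = 12*(-2 - 24) + (-18 - 59) = 12*(-26) - 77 = -312 - 77 = -389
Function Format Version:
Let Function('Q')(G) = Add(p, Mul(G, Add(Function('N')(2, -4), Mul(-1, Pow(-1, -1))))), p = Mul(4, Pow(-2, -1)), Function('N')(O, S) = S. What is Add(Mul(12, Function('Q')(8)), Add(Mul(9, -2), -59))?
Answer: -389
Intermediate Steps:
p = -2 (p = Mul(4, Rational(-1, 2)) = -2)
Function('Q')(G) = Add(-2, Mul(-3, G)) (Function('Q')(G) = Add(-2, Mul(G, Add(-4, Mul(-1, Pow(-1, -1))))) = Add(-2, Mul(G, Add(-4, Mul(-1, -1)))) = Add(-2, Mul(G, Add(-4, 1))) = Add(-2, Mul(G, -3)) = Add(-2, Mul(-3, G)))
Add(Mul(12, Function('Q')(8)), Add(Mul(9, -2), -59)) = Add(Mul(12, Add(-2, Mul(-3, 8))), Add(Mul(9, -2), -59)) = Add(Mul(12, Add(-2, -24)), Add(-18, -59)) = Add(Mul(12, -26), -77) = Add(-312, -77) = -389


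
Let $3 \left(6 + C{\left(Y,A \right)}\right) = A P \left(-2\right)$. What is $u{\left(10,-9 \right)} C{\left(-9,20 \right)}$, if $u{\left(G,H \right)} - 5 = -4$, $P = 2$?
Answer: $- \frac{98}{3} \approx -32.667$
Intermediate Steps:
$u{\left(G,H \right)} = 1$ ($u{\left(G,H \right)} = 5 - 4 = 1$)
$C{\left(Y,A \right)} = -6 - \frac{4 A}{3}$ ($C{\left(Y,A \right)} = -6 + \frac{A 2 \left(-2\right)}{3} = -6 + \frac{2 A \left(-2\right)}{3} = -6 + \frac{\left(-4\right) A}{3} = -6 - \frac{4 A}{3}$)
$u{\left(10,-9 \right)} C{\left(-9,20 \right)} = 1 \left(-6 - \frac{80}{3}\right) = 1 \left(- \frac{98}{3}\right) = - \frac{98}{3}$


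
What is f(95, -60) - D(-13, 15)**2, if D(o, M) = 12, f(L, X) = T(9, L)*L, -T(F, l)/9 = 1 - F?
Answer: 6696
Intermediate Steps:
T(F, l) = -9 + 9*F (T(F, l) = -9*(1 - F) = -9 + 9*F)
f(L, X) = 72*L (f(L, X) = (-9 + 9*9)*L = (-9 + 81)*L = 72*L)
f(95, -60) - D(-13, 15)**2 = 72*95 - 1*12**2 = 6840 - 1*144 = 6840 - 144 = 6696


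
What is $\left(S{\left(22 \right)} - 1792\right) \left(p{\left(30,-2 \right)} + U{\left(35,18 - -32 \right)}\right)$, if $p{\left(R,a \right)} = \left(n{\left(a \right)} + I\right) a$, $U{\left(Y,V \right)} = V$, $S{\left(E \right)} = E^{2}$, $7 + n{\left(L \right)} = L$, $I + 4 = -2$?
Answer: $-104640$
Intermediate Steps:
$I = -6$ ($I = -4 - 2 = -6$)
$n{\left(L \right)} = -7 + L$
$p{\left(R,a \right)} = a \left(-13 + a\right)$ ($p{\left(R,a \right)} = \left(\left(-7 + a\right) - 6\right) a = \left(-13 + a\right) a = a \left(-13 + a\right)$)
$\left(S{\left(22 \right)} - 1792\right) \left(p{\left(30,-2 \right)} + U{\left(35,18 - -32 \right)}\right) = \left(22^{2} - 1792\right) \left(- 2 \left(-13 - 2\right) + \left(18 - -32\right)\right) = \left(484 - 1792\right) \left(\left(-2\right) \left(-15\right) + \left(18 + 32\right)\right) = - 1308 \left(30 + 50\right) = \left(-1308\right) 80 = -104640$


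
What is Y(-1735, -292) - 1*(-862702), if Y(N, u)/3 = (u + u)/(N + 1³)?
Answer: 249321170/289 ≈ 8.6270e+5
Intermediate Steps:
Y(N, u) = 6*u/(1 + N) (Y(N, u) = 3*((u + u)/(N + 1³)) = 3*((2*u)/(N + 1)) = 3*((2*u)/(1 + N)) = 3*(2*u/(1 + N)) = 6*u/(1 + N))
Y(-1735, -292) - 1*(-862702) = 6*(-292)/(1 - 1735) - 1*(-862702) = 6*(-292)/(-1734) + 862702 = 6*(-292)*(-1/1734) + 862702 = 292/289 + 862702 = 249321170/289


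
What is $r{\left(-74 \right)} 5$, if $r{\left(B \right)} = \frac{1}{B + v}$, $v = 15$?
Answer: $- \frac{5}{59} \approx -0.084746$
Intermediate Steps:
$r{\left(B \right)} = \frac{1}{15 + B}$ ($r{\left(B \right)} = \frac{1}{B + 15} = \frac{1}{15 + B}$)
$r{\left(-74 \right)} 5 = \frac{1}{15 - 74} \cdot 5 = \frac{1}{-59} \cdot 5 = \left(- \frac{1}{59}\right) 5 = - \frac{5}{59}$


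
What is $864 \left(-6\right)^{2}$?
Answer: $31104$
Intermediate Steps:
$864 \left(-6\right)^{2} = 864 \cdot 36 = 31104$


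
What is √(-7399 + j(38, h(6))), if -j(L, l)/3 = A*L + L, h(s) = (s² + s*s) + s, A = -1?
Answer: 7*I*√151 ≈ 86.017*I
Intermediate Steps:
h(s) = s + 2*s² (h(s) = (s² + s²) + s = 2*s² + s = s + 2*s²)
j(L, l) = 0 (j(L, l) = -3*(-L + L) = -3*0 = 0)
√(-7399 + j(38, h(6))) = √(-7399 + 0) = √(-7399) = 7*I*√151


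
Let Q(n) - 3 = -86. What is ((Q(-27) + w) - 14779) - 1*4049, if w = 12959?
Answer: -5952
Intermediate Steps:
Q(n) = -83 (Q(n) = 3 - 86 = -83)
((Q(-27) + w) - 14779) - 1*4049 = ((-83 + 12959) - 14779) - 1*4049 = (12876 - 14779) - 4049 = -1903 - 4049 = -5952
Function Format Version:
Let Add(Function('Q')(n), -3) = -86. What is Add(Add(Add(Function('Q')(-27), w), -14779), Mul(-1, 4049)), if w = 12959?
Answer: -5952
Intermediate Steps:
Function('Q')(n) = -83 (Function('Q')(n) = Add(3, -86) = -83)
Add(Add(Add(Function('Q')(-27), w), -14779), Mul(-1, 4049)) = Add(Add(Add(-83, 12959), -14779), Mul(-1, 4049)) = Add(Add(12876, -14779), -4049) = Add(-1903, -4049) = -5952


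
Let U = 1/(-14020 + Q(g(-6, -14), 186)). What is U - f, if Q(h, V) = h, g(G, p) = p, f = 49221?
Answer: -690767515/14034 ≈ -49221.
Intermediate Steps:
U = -1/14034 (U = 1/(-14020 - 14) = 1/(-14034) = -1/14034 ≈ -7.1255e-5)
U - f = -1/14034 - 1*49221 = -1/14034 - 49221 = -690767515/14034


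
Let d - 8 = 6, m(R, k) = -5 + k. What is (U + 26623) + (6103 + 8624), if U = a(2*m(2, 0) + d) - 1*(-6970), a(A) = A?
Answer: 48324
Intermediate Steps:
d = 14 (d = 8 + 6 = 14)
U = 6974 (U = (2*(-5 + 0) + 14) - 1*(-6970) = (2*(-5) + 14) + 6970 = (-10 + 14) + 6970 = 4 + 6970 = 6974)
(U + 26623) + (6103 + 8624) = (6974 + 26623) + (6103 + 8624) = 33597 + 14727 = 48324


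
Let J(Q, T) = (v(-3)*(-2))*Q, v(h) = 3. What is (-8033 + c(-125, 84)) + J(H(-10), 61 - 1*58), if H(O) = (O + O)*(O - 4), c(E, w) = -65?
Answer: -9778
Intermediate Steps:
H(O) = 2*O*(-4 + O) (H(O) = (2*O)*(-4 + O) = 2*O*(-4 + O))
J(Q, T) = -6*Q (J(Q, T) = (3*(-2))*Q = -6*Q)
(-8033 + c(-125, 84)) + J(H(-10), 61 - 1*58) = (-8033 - 65) - 12*(-10)*(-4 - 10) = -8098 - 12*(-10)*(-14) = -8098 - 6*280 = -8098 - 1680 = -9778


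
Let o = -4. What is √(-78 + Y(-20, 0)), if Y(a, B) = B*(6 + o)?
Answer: I*√78 ≈ 8.8318*I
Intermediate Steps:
Y(a, B) = 2*B (Y(a, B) = B*(6 - 4) = B*2 = 2*B)
√(-78 + Y(-20, 0)) = √(-78 + 2*0) = √(-78 + 0) = √(-78) = I*√78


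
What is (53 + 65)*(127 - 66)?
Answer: 7198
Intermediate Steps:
(53 + 65)*(127 - 66) = 118*61 = 7198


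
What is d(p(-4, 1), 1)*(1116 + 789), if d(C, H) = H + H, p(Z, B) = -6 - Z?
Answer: 3810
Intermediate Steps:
d(C, H) = 2*H
d(p(-4, 1), 1)*(1116 + 789) = (2*1)*(1116 + 789) = 2*1905 = 3810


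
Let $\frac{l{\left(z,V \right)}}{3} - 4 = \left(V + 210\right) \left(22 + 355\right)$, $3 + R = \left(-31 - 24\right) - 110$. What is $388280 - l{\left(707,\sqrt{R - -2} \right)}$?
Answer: $150758 - 1131 i \sqrt{166} \approx 1.5076 \cdot 10^{5} - 14572.0 i$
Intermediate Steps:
$R = -168$ ($R = -3 - 165 = -168$)
$l{\left(z,V \right)} = 237522 + 1131 V$ ($l{\left(z,V \right)} = 12 + 3 \left(V + 210\right) \left(22 + 355\right) = 12 + 3 \left(210 + V\right) 377 = 12 + 3 \left(79170 + 377 V\right) = 12 + \left(237510 + 1131 V\right) = 237522 + 1131 V$)
$388280 - l{\left(707,\sqrt{R - -2} \right)} = 388280 - \left(237522 + 1131 \sqrt{-168 - -2}\right) = 388280 - \left(237522 + 1131 \sqrt{-168 + \left(-147 + 149\right)}\right) = 388280 - \left(237522 + 1131 \sqrt{-168 + 2}\right) = 388280 - \left(237522 + 1131 \sqrt{-166}\right) = 388280 - \left(237522 + 1131 i \sqrt{166}\right) = 150758 - 1131 i \sqrt{166}$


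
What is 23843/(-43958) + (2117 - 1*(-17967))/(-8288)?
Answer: -135057907/45540488 ≈ -2.9657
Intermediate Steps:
23843/(-43958) + (2117 - 1*(-17967))/(-8288) = 23843*(-1/43958) + (2117 + 17967)*(-1/8288) = -23843/43958 + 20084*(-1/8288) = -23843/43958 - 5021/2072 = -135057907/45540488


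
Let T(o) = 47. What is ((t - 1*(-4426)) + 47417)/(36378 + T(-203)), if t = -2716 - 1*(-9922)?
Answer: 59049/36425 ≈ 1.6211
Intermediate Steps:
t = 7206 (t = -2716 + 9922 = 7206)
((t - 1*(-4426)) + 47417)/(36378 + T(-203)) = ((7206 - 1*(-4426)) + 47417)/(36378 + 47) = ((7206 + 4426) + 47417)/36425 = (11632 + 47417)*(1/36425) = 59049*(1/36425) = 59049/36425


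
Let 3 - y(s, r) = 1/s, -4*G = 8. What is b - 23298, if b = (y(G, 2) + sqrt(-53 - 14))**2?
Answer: -93411/4 + 7*I*sqrt(67) ≈ -23353.0 + 57.297*I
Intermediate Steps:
G = -2 (G = -1/4*8 = -2)
y(s, r) = 3 - 1/s
b = (7/2 + I*sqrt(67))**2 (b = ((3 - 1/(-2)) + sqrt(-53 - 14))**2 = ((3 - 1*(-1/2)) + sqrt(-67))**2 = ((3 + 1/2) + I*sqrt(67))**2 = (7/2 + I*sqrt(67))**2 ≈ -54.75 + 57.297*I)
b - 23298 = (-219/4 + 7*I*sqrt(67)) - 23298 = -93411/4 + 7*I*sqrt(67)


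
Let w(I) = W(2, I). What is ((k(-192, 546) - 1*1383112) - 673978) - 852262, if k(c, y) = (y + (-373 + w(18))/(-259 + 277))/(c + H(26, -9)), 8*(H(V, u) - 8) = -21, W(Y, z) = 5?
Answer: -39093000664/13437 ≈ -2.9094e+6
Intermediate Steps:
H(V, u) = 43/8 (H(V, u) = 8 + (⅛)*(-21) = 8 - 21/8 = 43/8)
w(I) = 5
k(c, y) = (-184/9 + y)/(43/8 + c) (k(c, y) = (y + (-373 + 5)/(-259 + 277))/(c + 43/8) = (y - 368/18)/(43/8 + c) = (y - 368*1/18)/(43/8 + c) = (y - 184/9)/(43/8 + c) = (-184/9 + y)/(43/8 + c))
((k(-192, 546) - 1*1383112) - 673978) - 852262 = ((8*(-184 + 9*546)/(9*(43 + 8*(-192))) - 1*1383112) - 673978) - 852262 = ((8*(-184 + 4914)/(9*(43 - 1536)) - 1383112) - 673978) - 852262 = (((8/9)*4730/(-1493) - 1383112) - 673978) - 852262 = (((8/9)*(-1/1493)*4730 - 1383112) - 673978) - 852262 = ((-37840/13437 - 1383112) - 673978) - 852262 = (-18584913784/13437 - 673978) - 852262 = -27641156170/13437 - 852262 = -39093000664/13437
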